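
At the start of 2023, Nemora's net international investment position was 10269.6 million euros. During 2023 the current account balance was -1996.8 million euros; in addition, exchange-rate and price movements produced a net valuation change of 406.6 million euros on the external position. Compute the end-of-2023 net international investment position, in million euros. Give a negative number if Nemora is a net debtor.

8679.4

Change in NIIP = current account + net valuation change = -1996.8 + 406.6 = -1590.2
End-of-year NIIP = 10269.6 + (-1590.2) = 8679.4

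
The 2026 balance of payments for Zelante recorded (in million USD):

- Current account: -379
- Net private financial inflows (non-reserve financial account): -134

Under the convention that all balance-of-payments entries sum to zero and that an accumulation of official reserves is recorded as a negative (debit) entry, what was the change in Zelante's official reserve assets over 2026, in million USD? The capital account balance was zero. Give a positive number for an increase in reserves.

-513

Official reserve transactions balance = -((-379) + (-134)) = 513
An accumulation of reserves is recorded as a debit (negative entry), so the change in the stock of reserves is the negative of that balance.
Change in official reserves = -(513) = -513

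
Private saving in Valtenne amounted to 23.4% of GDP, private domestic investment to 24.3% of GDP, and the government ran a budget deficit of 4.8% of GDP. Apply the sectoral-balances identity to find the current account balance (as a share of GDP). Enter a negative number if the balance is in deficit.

-5.7

By the sectoral-balances identity, CA = (S_private - I) + (T - G).
Private balance = 23.4 - 24.3 = -0.9
Government balance (T - G) = -4.8
CA = -0.9 + (-4.8) = -5.7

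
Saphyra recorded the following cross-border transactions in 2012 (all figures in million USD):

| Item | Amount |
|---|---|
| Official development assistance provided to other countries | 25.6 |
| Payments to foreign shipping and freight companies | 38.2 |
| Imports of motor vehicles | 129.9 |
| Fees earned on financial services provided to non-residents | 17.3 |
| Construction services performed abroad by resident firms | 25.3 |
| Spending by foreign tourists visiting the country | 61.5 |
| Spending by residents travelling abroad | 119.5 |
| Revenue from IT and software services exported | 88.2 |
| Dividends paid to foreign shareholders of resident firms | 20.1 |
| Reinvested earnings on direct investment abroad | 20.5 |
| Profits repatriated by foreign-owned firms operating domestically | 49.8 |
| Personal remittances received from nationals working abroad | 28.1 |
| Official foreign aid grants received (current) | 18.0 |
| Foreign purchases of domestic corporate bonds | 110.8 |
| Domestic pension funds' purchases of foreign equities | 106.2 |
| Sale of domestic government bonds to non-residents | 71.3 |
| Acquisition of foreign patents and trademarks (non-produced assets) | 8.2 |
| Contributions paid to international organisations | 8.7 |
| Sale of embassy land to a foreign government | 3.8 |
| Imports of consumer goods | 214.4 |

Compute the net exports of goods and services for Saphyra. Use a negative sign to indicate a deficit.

-309.7

Goods: -129.9 - 214.4 = -344.3
Services: 61.5 + 88.2 + 25.3 + 17.3 - 38.2 - 119.5 = 34.6
Trade balance = -344.3 + 34.6 = -309.7
(Excluded from the trade balance — secondary income: official development assistance provided to other countries 25.6, personal remittances received from nationals working abroad 28.1, official foreign aid grants received (current) 18.0, contributions paid to international organisations 8.7; primary income: dividends paid to foreign shareholders of resident firms 20.1, reinvested earnings on direct investment abroad 20.5, profits repatriated by foreign-owned firms operating domestically 49.8; financial account: foreign purchases of domestic corporate bonds 110.8, domestic pension funds' purchases of foreign equities 106.2, sale of domestic government bonds to non-residents 71.3; capital account: acquisition of foreign patents and trademarks (non-produced assets) 8.2, sale of embassy land to a foreign government 3.8.)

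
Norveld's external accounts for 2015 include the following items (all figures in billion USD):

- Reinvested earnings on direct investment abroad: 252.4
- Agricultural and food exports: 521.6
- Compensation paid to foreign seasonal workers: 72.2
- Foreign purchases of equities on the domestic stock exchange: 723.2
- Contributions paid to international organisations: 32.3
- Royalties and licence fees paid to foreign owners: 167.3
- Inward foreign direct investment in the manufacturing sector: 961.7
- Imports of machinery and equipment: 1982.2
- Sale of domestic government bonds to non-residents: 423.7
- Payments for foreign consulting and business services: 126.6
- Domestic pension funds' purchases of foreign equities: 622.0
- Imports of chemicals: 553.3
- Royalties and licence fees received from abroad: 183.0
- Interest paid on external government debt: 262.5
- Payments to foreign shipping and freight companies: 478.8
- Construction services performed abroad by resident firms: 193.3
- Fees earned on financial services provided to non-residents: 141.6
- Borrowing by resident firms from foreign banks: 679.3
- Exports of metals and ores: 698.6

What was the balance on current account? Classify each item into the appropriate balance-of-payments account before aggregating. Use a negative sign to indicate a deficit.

-1684.7

Goods: 698.6 + 521.6 - 553.3 - 1982.2 = -1315.3
Services: 183.0 - 478.8 - 167.3 + 193.3 + 141.6 - 126.6 = -254.8
Primary income: 252.4 - 72.2 - 262.5 = -82.3
Secondary income: -32.3
Current account = (-1315.3) + (-254.8) + (-82.3) + (-32.3) = -1684.7
(Excluded from the current account — financial account: foreign purchases of equities on the domestic stock exchange 723.2, inward foreign direct investment in the manufacturing sector 961.7, sale of domestic government bonds to non-residents 423.7, domestic pension funds' purchases of foreign equities 622.0, borrowing by resident firms from foreign banks 679.3.)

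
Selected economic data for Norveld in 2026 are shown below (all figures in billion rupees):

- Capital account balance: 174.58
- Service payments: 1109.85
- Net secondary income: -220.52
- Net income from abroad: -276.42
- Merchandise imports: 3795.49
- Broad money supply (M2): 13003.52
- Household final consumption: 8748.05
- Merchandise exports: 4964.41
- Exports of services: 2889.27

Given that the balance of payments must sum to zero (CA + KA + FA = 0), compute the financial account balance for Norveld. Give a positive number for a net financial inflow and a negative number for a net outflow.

-2625.98

Goods balance = 4964.41 - 3795.49 = 1168.92
Services balance = 2889.27 - 1109.85 = 1779.42
Trade balance (goods + services) = 1168.92 + 1779.42 = 2948.34
Net primary income = -276.42
Net secondary income = -220.52
Current account = 2948.34 + (-276.42) + (-220.52) = 2451.40
Financial account = -(2451.40 + 174.58) = -2625.98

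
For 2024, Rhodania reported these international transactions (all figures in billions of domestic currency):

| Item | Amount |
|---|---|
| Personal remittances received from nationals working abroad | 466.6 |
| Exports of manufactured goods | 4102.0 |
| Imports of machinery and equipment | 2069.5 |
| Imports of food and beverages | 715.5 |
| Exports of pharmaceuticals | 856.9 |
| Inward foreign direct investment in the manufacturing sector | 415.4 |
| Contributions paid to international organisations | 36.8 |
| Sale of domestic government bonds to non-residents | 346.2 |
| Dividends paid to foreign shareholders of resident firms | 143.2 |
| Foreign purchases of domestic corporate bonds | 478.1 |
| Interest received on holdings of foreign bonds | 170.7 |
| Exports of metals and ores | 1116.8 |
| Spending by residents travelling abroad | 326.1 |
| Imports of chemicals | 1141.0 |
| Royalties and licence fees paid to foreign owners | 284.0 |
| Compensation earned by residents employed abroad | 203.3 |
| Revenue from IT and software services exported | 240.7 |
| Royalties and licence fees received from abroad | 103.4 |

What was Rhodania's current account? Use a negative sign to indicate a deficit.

2544.3

Goods: -1141.0 + 856.9 - 2069.5 + 1116.8 + 4102.0 - 715.5 = 2149.7
Services: -326.1 + 103.4 - 284.0 + 240.7 = -266.0
Primary income: 203.3 - 143.2 + 170.7 = 230.8
Secondary income: -36.8 + 466.6 = 429.8
Current account = 2149.7 + (-266.0) + 230.8 + 429.8 = 2544.3
(Excluded from the current account — financial account: inward foreign direct investment in the manufacturing sector 415.4, sale of domestic government bonds to non-residents 346.2, foreign purchases of domestic corporate bonds 478.1.)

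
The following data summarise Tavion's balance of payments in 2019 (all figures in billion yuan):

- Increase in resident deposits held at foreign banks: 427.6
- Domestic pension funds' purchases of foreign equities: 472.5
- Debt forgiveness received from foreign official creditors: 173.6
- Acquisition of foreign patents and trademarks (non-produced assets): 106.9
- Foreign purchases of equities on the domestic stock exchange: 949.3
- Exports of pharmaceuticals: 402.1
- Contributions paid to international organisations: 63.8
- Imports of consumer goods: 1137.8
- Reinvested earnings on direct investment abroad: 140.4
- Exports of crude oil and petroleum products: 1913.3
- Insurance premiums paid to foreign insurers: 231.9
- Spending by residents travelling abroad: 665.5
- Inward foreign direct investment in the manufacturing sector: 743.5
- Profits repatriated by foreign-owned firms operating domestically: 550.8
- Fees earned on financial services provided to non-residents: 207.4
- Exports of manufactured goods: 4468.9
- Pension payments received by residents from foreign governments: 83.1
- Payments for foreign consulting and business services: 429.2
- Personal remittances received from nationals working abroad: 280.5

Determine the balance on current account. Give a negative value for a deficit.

Goods: 1913.3 + 402.1 - 1137.8 + 4468.9 = 5646.5
Services: 207.4 - 429.2 - 665.5 - 231.9 = -1119.2
Primary income: 140.4 - 550.8 = -410.4
Secondary income: -63.8 + 280.5 + 83.1 = 299.8
Current account = 5646.5 + (-1119.2) + (-410.4) + 299.8 = 4416.7
(Excluded from the current account — financial account: increase in resident deposits held at foreign banks 427.6, domestic pension funds' purchases of foreign equities 472.5, foreign purchases of equities on the domestic stock exchange 949.3, inward foreign direct investment in the manufacturing sector 743.5; capital account: debt forgiveness received from foreign official creditors 173.6, acquisition of foreign patents and trademarks (non-produced assets) 106.9.)

4416.7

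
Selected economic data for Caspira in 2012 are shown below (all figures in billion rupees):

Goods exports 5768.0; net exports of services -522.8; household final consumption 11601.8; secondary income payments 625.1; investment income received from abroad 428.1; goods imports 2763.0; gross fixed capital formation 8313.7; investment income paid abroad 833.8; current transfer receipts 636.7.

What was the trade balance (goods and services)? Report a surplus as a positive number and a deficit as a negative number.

Goods balance = 5768.0 - 2763.0 = 3005.0
Services balance = -522.8
Trade balance (goods + services) = 3005.0 + (-522.8) = 2482.2

2482.2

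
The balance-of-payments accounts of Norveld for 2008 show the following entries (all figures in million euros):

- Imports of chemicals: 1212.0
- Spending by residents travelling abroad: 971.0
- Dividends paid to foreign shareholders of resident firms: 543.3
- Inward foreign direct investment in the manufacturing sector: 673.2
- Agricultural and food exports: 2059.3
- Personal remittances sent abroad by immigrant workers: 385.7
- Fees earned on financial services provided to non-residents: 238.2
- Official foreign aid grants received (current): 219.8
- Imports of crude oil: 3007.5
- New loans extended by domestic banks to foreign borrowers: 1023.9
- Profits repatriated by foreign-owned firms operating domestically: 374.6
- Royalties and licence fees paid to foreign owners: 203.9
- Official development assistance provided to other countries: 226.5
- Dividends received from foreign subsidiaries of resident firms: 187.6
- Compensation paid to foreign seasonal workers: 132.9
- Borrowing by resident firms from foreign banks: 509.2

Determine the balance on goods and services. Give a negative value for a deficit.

Goods: -3007.5 - 1212.0 + 2059.3 = -2160.2
Services: -203.9 + 238.2 - 971.0 = -936.7
Trade balance = -2160.2 + (-936.7) = -3096.9
(Excluded from the trade balance — primary income: dividends paid to foreign shareholders of resident firms 543.3, profits repatriated by foreign-owned firms operating domestically 374.6, dividends received from foreign subsidiaries of resident firms 187.6, compensation paid to foreign seasonal workers 132.9; financial account: inward foreign direct investment in the manufacturing sector 673.2, new loans extended by domestic banks to foreign borrowers 1023.9, borrowing by resident firms from foreign banks 509.2; secondary income: personal remittances sent abroad by immigrant workers 385.7, official foreign aid grants received (current) 219.8, official development assistance provided to other countries 226.5.)

-3096.9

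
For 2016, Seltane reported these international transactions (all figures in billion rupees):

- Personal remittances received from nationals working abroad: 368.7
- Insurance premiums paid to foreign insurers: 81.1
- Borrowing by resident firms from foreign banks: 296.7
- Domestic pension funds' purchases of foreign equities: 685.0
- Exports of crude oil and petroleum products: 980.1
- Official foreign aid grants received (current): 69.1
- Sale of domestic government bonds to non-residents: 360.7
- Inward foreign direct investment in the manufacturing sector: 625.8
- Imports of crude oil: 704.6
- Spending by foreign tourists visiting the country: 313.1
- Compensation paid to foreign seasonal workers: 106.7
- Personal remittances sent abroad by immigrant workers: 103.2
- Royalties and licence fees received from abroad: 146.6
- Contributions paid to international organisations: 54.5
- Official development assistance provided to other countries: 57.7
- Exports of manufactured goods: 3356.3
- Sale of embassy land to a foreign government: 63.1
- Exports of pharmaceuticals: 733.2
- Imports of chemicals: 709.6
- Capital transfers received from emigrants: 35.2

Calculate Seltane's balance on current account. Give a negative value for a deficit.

4149.7

Goods: -704.6 + 733.2 + 3356.3 + 980.1 - 709.6 = 3655.4
Services: 313.1 + 146.6 - 81.1 = 378.6
Primary income: -106.7
Secondary income: 368.7 + 69.1 - 54.5 - 103.2 - 57.7 = 222.4
Current account = 3655.4 + 378.6 + (-106.7) + 222.4 = 4149.7
(Excluded from the current account — financial account: borrowing by resident firms from foreign banks 296.7, domestic pension funds' purchases of foreign equities 685.0, sale of domestic government bonds to non-residents 360.7, inward foreign direct investment in the manufacturing sector 625.8; capital account: sale of embassy land to a foreign government 63.1, capital transfers received from emigrants 35.2.)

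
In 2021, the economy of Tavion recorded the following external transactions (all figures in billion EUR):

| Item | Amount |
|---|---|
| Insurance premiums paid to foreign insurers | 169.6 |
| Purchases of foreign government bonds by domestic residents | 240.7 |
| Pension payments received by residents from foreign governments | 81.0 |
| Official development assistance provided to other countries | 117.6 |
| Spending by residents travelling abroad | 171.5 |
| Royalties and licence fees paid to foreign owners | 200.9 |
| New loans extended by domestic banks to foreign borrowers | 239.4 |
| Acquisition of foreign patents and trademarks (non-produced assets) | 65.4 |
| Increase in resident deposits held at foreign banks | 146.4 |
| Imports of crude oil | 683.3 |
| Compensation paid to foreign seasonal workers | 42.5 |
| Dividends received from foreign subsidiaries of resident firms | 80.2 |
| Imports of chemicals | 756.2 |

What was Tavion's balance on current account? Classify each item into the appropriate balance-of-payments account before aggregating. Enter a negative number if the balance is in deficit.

Goods: -756.2 - 683.3 = -1439.5
Services: -171.5 - 169.6 - 200.9 = -542.0
Primary income: 80.2 - 42.5 = 37.7
Secondary income: 81.0 - 117.6 = -36.6
Current account = (-1439.5) + (-542.0) + 37.7 + (-36.6) = -1980.4
(Excluded from the current account — financial account: purchases of foreign government bonds by domestic residents 240.7, new loans extended by domestic banks to foreign borrowers 239.4, increase in resident deposits held at foreign banks 146.4; capital account: acquisition of foreign patents and trademarks (non-produced assets) 65.4.)

-1980.4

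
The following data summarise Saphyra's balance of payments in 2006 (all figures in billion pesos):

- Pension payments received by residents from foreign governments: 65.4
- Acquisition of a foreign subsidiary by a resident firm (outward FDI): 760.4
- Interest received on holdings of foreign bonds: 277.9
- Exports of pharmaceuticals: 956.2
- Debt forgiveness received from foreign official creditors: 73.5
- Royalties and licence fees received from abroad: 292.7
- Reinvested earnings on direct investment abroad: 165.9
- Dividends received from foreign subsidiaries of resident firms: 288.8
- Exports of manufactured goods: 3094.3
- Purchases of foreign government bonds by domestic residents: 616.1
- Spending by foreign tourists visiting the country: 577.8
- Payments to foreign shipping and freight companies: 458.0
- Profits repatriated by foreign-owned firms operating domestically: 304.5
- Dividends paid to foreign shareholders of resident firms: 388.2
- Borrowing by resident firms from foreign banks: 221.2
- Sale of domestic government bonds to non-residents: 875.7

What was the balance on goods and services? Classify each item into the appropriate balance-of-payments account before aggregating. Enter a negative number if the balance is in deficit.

4463.0

Goods: 956.2 + 3094.3 = 4050.5
Services: 577.8 - 458.0 + 292.7 = 412.5
Trade balance = 4050.5 + 412.5 = 4463.0
(Excluded from the trade balance — secondary income: pension payments received by residents from foreign governments 65.4; financial account: acquisition of a foreign subsidiary by a resident firm (outward FDI) 760.4, purchases of foreign government bonds by domestic residents 616.1, borrowing by resident firms from foreign banks 221.2, sale of domestic government bonds to non-residents 875.7; primary income: interest received on holdings of foreign bonds 277.9, reinvested earnings on direct investment abroad 165.9, dividends received from foreign subsidiaries of resident firms 288.8, profits repatriated by foreign-owned firms operating domestically 304.5, dividends paid to foreign shareholders of resident firms 388.2; capital account: debt forgiveness received from foreign official creditors 73.5.)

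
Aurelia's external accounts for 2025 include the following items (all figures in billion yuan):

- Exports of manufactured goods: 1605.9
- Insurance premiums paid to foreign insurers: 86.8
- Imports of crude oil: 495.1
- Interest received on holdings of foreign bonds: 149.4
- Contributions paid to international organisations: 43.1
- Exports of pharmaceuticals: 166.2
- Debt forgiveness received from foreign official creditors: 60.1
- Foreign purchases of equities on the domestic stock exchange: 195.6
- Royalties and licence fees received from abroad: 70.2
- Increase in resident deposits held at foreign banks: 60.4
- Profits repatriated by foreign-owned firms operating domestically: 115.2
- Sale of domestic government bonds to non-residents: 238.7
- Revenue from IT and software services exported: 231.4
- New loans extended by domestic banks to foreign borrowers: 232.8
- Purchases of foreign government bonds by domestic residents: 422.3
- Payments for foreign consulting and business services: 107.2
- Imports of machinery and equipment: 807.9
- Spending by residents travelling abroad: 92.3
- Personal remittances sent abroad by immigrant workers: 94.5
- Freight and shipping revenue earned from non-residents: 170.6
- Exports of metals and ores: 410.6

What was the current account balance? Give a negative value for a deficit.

Goods: 1605.9 - 807.9 - 495.1 + 410.6 + 166.2 = 879.7
Services: -92.3 - 107.2 - 86.8 + 70.2 + 231.4 + 170.6 = 185.9
Primary income: -115.2 + 149.4 = 34.2
Secondary income: -94.5 - 43.1 = -137.6
Current account = 879.7 + 185.9 + 34.2 + (-137.6) = 962.2
(Excluded from the current account — capital account: debt forgiveness received from foreign official creditors 60.1; financial account: foreign purchases of equities on the domestic stock exchange 195.6, increase in resident deposits held at foreign banks 60.4, sale of domestic government bonds to non-residents 238.7, new loans extended by domestic banks to foreign borrowers 232.8, purchases of foreign government bonds by domestic residents 422.3.)

962.2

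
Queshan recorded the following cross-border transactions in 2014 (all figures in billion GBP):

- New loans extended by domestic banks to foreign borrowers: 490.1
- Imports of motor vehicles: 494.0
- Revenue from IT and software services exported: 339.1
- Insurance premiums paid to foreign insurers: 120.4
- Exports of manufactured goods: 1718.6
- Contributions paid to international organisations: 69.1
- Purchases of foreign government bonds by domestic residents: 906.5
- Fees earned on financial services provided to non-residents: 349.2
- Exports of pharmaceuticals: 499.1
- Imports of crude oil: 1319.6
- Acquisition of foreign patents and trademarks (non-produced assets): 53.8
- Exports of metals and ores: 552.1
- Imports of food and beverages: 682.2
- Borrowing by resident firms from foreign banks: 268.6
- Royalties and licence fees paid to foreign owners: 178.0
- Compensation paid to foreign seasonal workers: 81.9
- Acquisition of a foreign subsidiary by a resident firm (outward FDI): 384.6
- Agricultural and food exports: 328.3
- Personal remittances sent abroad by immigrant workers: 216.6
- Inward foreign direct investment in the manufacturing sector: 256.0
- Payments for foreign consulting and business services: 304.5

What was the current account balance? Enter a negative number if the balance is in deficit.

Goods: 328.3 - 1319.6 + 499.1 + 552.1 - 682.2 - 494.0 + 1718.6 = 602.3
Services: -178.0 + 339.1 - 304.5 + 349.2 - 120.4 = 85.4
Primary income: -81.9
Secondary income: -216.6 - 69.1 = -285.7
Current account = 602.3 + 85.4 + (-81.9) + (-285.7) = 320.1
(Excluded from the current account — financial account: new loans extended by domestic banks to foreign borrowers 490.1, purchases of foreign government bonds by domestic residents 906.5, borrowing by resident firms from foreign banks 268.6, acquisition of a foreign subsidiary by a resident firm (outward FDI) 384.6, inward foreign direct investment in the manufacturing sector 256.0; capital account: acquisition of foreign patents and trademarks (non-produced assets) 53.8.)

320.1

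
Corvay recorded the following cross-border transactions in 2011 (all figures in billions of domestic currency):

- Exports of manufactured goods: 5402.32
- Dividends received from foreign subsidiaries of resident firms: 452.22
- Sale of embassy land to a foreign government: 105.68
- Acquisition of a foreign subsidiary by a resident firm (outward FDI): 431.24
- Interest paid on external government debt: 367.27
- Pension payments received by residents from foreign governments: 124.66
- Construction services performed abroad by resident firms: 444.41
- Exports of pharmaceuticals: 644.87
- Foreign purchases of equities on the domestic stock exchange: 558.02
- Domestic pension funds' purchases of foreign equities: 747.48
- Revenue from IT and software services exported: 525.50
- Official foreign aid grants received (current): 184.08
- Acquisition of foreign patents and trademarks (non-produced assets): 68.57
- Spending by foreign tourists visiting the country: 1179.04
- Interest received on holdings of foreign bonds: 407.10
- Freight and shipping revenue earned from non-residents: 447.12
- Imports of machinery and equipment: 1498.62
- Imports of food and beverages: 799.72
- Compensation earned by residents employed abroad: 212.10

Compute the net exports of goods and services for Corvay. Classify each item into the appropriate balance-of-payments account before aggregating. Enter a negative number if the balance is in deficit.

6344.92

Goods: -1498.62 - 799.72 + 5402.32 + 644.87 = 3748.85
Services: 444.41 + 525.50 + 1179.04 + 447.12 = 2596.07
Trade balance = 3748.85 + 2596.07 = 6344.92
(Excluded from the trade balance — primary income: dividends received from foreign subsidiaries of resident firms 452.22, interest paid on external government debt 367.27, interest received on holdings of foreign bonds 407.10, compensation earned by residents employed abroad 212.10; capital account: sale of embassy land to a foreign government 105.68, acquisition of foreign patents and trademarks (non-produced assets) 68.57; financial account: acquisition of a foreign subsidiary by a resident firm (outward FDI) 431.24, foreign purchases of equities on the domestic stock exchange 558.02, domestic pension funds' purchases of foreign equities 747.48; secondary income: pension payments received by residents from foreign governments 124.66, official foreign aid grants received (current) 184.08.)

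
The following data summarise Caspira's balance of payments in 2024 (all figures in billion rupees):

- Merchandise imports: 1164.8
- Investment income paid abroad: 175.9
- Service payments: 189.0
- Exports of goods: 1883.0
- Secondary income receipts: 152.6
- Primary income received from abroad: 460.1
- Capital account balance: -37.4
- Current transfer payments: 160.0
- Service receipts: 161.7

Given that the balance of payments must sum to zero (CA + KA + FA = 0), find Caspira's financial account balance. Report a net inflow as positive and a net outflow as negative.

Goods balance = 1883.0 - 1164.8 = 718.2
Services balance = 161.7 - 189.0 = -27.3
Trade balance (goods + services) = 718.2 + (-27.3) = 690.9
Net primary income = 460.1 - 175.9 = 284.2
Net secondary income = 152.6 - 160.0 = -7.4
Current account = 690.9 + 284.2 + (-7.4) = 967.7
Financial account = -(967.7 + (-37.4)) = -930.3

-930.3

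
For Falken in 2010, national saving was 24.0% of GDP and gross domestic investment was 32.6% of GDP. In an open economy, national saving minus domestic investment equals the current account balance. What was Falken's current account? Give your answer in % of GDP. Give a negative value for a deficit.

CA = S - I = 24.0 - 32.6 = -8.6

-8.6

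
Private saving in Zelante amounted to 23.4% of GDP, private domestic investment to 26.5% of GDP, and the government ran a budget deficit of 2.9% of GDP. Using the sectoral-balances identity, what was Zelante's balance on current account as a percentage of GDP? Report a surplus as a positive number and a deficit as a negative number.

-6.0

By the sectoral-balances identity, CA = (S_private - I) + (T - G).
Private balance = 23.4 - 26.5 = -3.1
Government balance (T - G) = -2.9
CA = -3.1 + (-2.9) = -6.0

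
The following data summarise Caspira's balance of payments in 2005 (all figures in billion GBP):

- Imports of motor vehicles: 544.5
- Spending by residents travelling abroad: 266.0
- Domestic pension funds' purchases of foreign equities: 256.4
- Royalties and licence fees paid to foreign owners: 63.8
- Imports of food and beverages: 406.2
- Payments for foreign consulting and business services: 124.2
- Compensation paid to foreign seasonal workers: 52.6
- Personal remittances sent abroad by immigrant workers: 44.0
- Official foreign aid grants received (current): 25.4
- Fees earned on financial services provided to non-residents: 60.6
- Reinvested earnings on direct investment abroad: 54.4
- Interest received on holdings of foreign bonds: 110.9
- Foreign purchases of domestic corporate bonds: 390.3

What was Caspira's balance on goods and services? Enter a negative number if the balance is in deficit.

Goods: -406.2 - 544.5 = -950.7
Services: 60.6 - 266.0 - 124.2 - 63.8 = -393.4
Trade balance = -950.7 + (-393.4) = -1344.1
(Excluded from the trade balance — financial account: domestic pension funds' purchases of foreign equities 256.4, foreign purchases of domestic corporate bonds 390.3; primary income: compensation paid to foreign seasonal workers 52.6, reinvested earnings on direct investment abroad 54.4, interest received on holdings of foreign bonds 110.9; secondary income: personal remittances sent abroad by immigrant workers 44.0, official foreign aid grants received (current) 25.4.)

-1344.1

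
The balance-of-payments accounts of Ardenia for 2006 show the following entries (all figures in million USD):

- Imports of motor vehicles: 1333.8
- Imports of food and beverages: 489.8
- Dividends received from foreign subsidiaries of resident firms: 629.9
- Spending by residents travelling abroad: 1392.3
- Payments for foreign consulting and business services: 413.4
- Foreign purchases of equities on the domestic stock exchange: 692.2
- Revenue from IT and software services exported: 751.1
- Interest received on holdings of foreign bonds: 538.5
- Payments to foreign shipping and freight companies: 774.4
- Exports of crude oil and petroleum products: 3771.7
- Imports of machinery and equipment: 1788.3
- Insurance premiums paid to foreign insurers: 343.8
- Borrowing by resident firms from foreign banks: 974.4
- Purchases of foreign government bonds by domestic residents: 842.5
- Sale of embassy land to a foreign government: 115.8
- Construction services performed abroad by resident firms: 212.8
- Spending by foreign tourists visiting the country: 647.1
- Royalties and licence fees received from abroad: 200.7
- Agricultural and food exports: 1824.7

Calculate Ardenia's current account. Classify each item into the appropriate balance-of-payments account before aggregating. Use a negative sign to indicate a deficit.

Goods: -1333.8 + 1824.7 - 1788.3 + 3771.7 - 489.8 = 1984.5
Services: -343.8 + 647.1 + 212.8 + 200.7 - 774.4 - 413.4 + 751.1 - 1392.3 = -1112.2
Primary income: 629.9 + 538.5 = 1168.4
Current account = 1984.5 + (-1112.2) + 1168.4 = 2040.7
(Excluded from the current account — financial account: foreign purchases of equities on the domestic stock exchange 692.2, borrowing by resident firms from foreign banks 974.4, purchases of foreign government bonds by domestic residents 842.5; capital account: sale of embassy land to a foreign government 115.8.)

2040.7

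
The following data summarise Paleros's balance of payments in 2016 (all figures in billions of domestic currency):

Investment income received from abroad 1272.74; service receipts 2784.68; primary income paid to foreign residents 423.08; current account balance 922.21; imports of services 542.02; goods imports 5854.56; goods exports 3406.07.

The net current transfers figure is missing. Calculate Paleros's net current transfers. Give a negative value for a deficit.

Current account = goods balance + services balance + net primary income + net secondary income
Sum of the known components = 643.83
Net current transfers = CA - (known components) = 922.21 - 643.83 = 278.38

278.38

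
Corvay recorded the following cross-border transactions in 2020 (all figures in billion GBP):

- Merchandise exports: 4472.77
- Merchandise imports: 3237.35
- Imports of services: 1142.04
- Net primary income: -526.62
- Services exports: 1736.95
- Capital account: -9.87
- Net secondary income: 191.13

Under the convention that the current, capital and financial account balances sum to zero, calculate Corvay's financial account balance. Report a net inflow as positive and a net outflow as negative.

Goods balance = 4472.77 - 3237.35 = 1235.42
Services balance = 1736.95 - 1142.04 = 594.91
Trade balance (goods + services) = 1235.42 + 594.91 = 1830.33
Net primary income = -526.62
Net secondary income = 191.13
Current account = 1830.33 + (-526.62) + 191.13 = 1494.84
Financial account = -(1494.84 + (-9.87)) = -1484.97

-1484.97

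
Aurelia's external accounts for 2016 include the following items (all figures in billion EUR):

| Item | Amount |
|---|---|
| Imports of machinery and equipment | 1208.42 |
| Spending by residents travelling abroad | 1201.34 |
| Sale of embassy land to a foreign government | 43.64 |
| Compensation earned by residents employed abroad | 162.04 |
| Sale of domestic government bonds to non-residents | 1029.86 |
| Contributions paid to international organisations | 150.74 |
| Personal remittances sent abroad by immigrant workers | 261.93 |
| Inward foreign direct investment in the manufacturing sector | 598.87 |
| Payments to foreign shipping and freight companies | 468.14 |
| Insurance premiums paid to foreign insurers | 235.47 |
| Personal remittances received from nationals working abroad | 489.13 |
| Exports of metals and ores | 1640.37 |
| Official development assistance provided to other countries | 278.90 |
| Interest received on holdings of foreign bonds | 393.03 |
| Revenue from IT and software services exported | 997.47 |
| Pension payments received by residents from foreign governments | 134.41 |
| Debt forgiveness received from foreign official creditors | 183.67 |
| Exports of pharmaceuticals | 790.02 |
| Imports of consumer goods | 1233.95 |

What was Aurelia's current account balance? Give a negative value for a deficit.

Goods: -1208.42 + 1640.37 + 790.02 - 1233.95 = -11.98
Services: -235.47 - 1201.34 + 997.47 - 468.14 = -907.48
Primary income: 393.03 + 162.04 = 555.07
Secondary income: -150.74 + 489.13 - 278.90 - 261.93 + 134.41 = -68.03
Current account = (-11.98) + (-907.48) + 555.07 + (-68.03) = -432.42
(Excluded from the current account — capital account: sale of embassy land to a foreign government 43.64, debt forgiveness received from foreign official creditors 183.67; financial account: sale of domestic government bonds to non-residents 1029.86, inward foreign direct investment in the manufacturing sector 598.87.)

-432.42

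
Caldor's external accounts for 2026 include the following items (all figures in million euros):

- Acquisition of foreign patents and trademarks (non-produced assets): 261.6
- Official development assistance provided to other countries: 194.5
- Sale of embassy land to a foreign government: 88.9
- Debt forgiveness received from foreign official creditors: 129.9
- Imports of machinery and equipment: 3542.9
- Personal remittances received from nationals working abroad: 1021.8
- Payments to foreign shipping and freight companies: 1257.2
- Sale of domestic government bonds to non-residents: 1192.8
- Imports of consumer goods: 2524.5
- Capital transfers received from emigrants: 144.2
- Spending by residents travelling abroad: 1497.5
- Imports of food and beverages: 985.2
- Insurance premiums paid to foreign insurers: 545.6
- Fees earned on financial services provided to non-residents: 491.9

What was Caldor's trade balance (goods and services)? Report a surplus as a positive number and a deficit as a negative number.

-9861.0

Goods: -2524.5 - 985.2 - 3542.9 = -7052.6
Services: -1257.2 + 491.9 - 545.6 - 1497.5 = -2808.4
Trade balance = -7052.6 + (-2808.4) = -9861.0
(Excluded from the trade balance — capital account: acquisition of foreign patents and trademarks (non-produced assets) 261.6, sale of embassy land to a foreign government 88.9, debt forgiveness received from foreign official creditors 129.9, capital transfers received from emigrants 144.2; secondary income: official development assistance provided to other countries 194.5, personal remittances received from nationals working abroad 1021.8; financial account: sale of domestic government bonds to non-residents 1192.8.)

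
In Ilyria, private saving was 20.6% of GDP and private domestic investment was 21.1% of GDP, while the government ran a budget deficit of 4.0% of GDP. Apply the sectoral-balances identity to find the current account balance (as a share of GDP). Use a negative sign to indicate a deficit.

-4.5

By the sectoral-balances identity, CA = (S_private - I) + (T - G).
Private balance = 20.6 - 21.1 = -0.5
Government balance (T - G) = -4.0
CA = -0.5 + (-4.0) = -4.5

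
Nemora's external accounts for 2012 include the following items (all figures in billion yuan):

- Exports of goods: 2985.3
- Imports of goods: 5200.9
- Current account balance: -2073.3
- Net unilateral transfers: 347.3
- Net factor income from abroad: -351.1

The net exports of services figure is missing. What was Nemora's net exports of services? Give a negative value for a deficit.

Current account = goods balance + services balance + net primary income + net secondary income
Sum of the known components = -2219.4
Net exports of services = CA - (known components) = -2073.3 - (-2219.4) = 146.1

146.1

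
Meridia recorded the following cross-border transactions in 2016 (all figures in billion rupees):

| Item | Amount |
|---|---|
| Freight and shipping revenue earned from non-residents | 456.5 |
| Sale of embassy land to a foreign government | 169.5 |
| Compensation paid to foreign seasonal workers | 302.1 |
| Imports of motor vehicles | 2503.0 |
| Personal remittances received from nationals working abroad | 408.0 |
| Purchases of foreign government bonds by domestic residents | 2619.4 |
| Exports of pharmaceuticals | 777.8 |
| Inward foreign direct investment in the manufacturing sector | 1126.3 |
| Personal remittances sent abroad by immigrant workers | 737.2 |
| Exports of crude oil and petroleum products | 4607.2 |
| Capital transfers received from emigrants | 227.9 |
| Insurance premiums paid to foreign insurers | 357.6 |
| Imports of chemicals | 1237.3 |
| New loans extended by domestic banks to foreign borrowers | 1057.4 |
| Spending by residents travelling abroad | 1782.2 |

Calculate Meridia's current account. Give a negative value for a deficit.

-669.9

Goods: -1237.3 + 777.8 - 2503.0 + 4607.2 = 1644.7
Services: 456.5 - 1782.2 - 357.6 = -1683.3
Primary income: -302.1
Secondary income: 408.0 - 737.2 = -329.2
Current account = 1644.7 + (-1683.3) + (-302.1) + (-329.2) = -669.9
(Excluded from the current account — capital account: sale of embassy land to a foreign government 169.5, capital transfers received from emigrants 227.9; financial account: purchases of foreign government bonds by domestic residents 2619.4, inward foreign direct investment in the manufacturing sector 1126.3, new loans extended by domestic banks to foreign borrowers 1057.4.)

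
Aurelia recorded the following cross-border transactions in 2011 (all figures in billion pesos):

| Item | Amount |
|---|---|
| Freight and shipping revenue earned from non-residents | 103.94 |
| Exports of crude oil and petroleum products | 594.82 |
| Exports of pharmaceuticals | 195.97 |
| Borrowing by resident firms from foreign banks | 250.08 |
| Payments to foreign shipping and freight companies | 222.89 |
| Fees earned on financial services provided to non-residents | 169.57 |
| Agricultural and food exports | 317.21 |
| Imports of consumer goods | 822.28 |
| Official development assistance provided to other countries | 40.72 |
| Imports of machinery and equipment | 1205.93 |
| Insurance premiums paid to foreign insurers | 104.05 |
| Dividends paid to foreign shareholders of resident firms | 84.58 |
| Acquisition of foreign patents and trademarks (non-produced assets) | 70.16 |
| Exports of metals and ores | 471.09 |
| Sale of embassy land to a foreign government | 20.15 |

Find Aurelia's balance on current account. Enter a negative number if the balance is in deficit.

-627.85

Goods: -1205.93 - 822.28 + 471.09 + 195.97 + 594.82 + 317.21 = -449.12
Services: 169.57 - 104.05 + 103.94 - 222.89 = -53.43
Primary income: -84.58
Secondary income: -40.72
Current account = (-449.12) + (-53.43) + (-84.58) + (-40.72) = -627.85
(Excluded from the current account — financial account: borrowing by resident firms from foreign banks 250.08; capital account: acquisition of foreign patents and trademarks (non-produced assets) 70.16, sale of embassy land to a foreign government 20.15.)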